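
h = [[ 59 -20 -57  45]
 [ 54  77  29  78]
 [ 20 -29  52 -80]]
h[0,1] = -20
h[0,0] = 59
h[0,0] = 59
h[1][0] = 54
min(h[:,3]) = -80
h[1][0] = 54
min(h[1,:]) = 29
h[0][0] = 59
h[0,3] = 45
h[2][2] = 52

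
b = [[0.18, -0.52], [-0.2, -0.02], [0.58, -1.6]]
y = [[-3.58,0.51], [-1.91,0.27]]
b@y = [[0.35,-0.05], [0.75,-0.11], [0.98,-0.14]]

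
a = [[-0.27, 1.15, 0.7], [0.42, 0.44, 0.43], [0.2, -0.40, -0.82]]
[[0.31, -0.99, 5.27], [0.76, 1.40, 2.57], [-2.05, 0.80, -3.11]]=a @ [[0.17, 3.45, 0.36], [-1.75, 0.04, 3.27], [3.39, -0.15, 2.29]]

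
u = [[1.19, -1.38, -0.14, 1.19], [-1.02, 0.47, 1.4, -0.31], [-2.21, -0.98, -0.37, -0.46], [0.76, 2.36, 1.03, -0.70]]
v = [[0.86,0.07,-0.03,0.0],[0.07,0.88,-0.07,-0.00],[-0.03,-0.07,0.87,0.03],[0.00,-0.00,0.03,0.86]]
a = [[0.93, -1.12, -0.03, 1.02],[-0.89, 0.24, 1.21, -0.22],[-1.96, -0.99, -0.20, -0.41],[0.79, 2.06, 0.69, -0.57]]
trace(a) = 0.40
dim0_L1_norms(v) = [0.96, 1.02, 1.0, 0.89]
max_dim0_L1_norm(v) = 1.02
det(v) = 0.56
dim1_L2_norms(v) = [0.86, 0.89, 0.87, 0.86]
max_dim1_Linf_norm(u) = 2.36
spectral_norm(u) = 3.43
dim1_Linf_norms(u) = [1.38, 1.4, 2.21, 2.36]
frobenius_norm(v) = 1.74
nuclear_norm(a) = 6.57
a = u @ v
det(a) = 0.01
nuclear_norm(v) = 3.47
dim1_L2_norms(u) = [2.18, 1.82, 2.49, 2.77]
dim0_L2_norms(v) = [0.86, 0.89, 0.87, 0.86]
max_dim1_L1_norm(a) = 4.11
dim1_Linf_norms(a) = [1.12, 1.21, 1.96, 2.06]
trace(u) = 0.59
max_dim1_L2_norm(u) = 2.77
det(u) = 0.02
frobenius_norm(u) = 4.69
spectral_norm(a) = 3.00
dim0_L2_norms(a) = [2.47, 2.56, 1.41, 1.26]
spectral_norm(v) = 0.99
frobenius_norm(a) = 4.03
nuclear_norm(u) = 7.61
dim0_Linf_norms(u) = [2.21, 2.36, 1.4, 1.19]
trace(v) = 3.47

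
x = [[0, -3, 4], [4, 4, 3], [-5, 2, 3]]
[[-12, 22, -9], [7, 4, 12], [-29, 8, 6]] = x @ [[4, 0, 0], [0, -2, 3], [-3, 4, 0]]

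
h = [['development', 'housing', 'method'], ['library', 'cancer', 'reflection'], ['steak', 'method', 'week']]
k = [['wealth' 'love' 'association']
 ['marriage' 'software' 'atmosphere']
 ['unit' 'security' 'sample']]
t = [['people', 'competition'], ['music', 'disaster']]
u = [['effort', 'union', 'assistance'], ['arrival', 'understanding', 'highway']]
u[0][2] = 'assistance'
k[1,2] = 'atmosphere'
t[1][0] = 'music'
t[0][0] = 'people'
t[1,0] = 'music'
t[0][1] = 'competition'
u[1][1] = 'understanding'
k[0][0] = 'wealth'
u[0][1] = 'union'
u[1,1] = 'understanding'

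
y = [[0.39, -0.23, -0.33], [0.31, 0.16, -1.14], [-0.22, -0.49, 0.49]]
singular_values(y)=[1.39, 0.51, 0.24]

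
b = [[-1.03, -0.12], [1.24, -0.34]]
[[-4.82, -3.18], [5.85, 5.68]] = b@[[4.69, 3.53], [-0.09, -3.82]]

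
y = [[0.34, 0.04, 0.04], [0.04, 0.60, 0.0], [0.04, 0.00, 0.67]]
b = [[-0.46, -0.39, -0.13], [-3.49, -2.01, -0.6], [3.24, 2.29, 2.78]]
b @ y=[[-0.18,-0.25,-0.11], [-1.29,-1.35,-0.54], [1.30,1.5,1.99]]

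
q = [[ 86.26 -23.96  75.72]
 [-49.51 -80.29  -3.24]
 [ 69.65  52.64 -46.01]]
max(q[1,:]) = -3.24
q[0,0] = 86.26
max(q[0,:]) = 86.26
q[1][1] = -80.29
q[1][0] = -49.51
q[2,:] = [69.65, 52.64, -46.01]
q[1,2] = -3.24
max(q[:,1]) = 52.64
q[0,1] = -23.96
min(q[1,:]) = -80.29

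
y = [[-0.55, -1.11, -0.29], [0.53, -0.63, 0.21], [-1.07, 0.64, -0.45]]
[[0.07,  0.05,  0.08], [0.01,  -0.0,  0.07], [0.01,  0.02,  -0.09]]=y @ [[-0.06, -0.1, 0.21], [-0.05, -0.03, -0.07], [0.05, 0.14, -0.41]]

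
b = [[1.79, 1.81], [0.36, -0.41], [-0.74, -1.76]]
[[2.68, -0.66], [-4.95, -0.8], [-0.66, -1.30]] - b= [[0.89, -2.47], [-5.31, -0.39], [0.08, 0.46]]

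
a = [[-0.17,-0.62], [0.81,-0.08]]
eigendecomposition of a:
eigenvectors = [[(0.04-0.66j), (0.04+0.66j)], [(-0.75+0j), -0.75-0.00j]]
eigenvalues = [(-0.12+0.71j), (-0.12-0.71j)]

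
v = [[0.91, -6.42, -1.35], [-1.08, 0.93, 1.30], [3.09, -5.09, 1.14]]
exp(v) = [[-5.41, 10.86, -1.59],[2.93, -6.37, -0.99],[-1.6, -1.55, -10.89]]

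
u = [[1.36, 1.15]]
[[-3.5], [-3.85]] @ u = [[-4.76, -4.02], [-5.24, -4.43]]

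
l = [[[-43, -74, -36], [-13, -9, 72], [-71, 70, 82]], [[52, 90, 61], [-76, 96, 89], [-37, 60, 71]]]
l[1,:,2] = [61, 89, 71]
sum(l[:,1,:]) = 159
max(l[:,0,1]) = 90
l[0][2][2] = 82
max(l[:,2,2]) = 82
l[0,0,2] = -36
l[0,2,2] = 82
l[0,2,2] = 82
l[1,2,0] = -37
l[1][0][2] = 61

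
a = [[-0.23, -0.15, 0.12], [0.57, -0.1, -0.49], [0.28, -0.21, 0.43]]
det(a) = 0.08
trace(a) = 0.10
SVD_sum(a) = [[-0.18, 0.01, 0.17], [0.55, -0.03, -0.52], [-0.06, 0.0, 0.06]] + [[-0.00, 0.0, -0.00],[0.04, -0.02, 0.04],[0.34, -0.22, 0.37]] + [[-0.05, -0.16, -0.05],[-0.02, -0.05, -0.01],[0.0, 0.01, 0.00]]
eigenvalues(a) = [(-0.25+0.26j), (-0.25-0.26j), (0.6+0j)]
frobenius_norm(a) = 0.99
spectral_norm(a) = 0.80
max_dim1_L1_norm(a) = 1.16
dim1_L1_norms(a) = [0.5, 1.16, 0.92]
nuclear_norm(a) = 1.53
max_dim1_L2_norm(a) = 0.76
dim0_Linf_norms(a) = [0.57, 0.21, 0.49]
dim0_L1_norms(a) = [1.08, 0.46, 1.04]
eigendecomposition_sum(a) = [[-0.12+0.13j, -0.06-0.04j, 0.00-0.05j], [(0.3+0.3j), (-0.09+0.13j), (-0.12-0j)], [0.11+0.08j, (-0.02+0.05j), -0.04+0.00j]] + [[(-0.12-0.13j), (-0.06+0.04j), 0.00+0.05j], [0.30-0.30j, -0.09-0.13j, -0.12+0.00j], [0.11-0.08j, -0.02-0.05j, (-0.04-0j)]] + [[(0.01+0j), (-0.04-0j), (0.12-0j)], [-0.03-0.00j, 0.08+0.00j, -0.26+0.00j], [0.06+0.00j, (-0.16-0j), 0.51-0.00j]]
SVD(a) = [[-0.31,-0.0,0.95], [0.95,0.11,0.31], [-0.10,0.99,-0.03]] @ diag([0.7969213647719915, 0.5514142796529574, 0.18182032494953995]) @ [[0.73, -0.03, -0.68], [0.62, -0.40, 0.68], [-0.29, -0.92, -0.27]]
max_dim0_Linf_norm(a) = 0.57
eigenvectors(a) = [[(0.01+0.37j), (0.01-0.37j), 0.21+0.00j], [0.88+0.00j, (0.88-0j), -0.44+0.00j], [(0.28-0.04j), 0.28+0.04j, (0.87+0j)]]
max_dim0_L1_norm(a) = 1.08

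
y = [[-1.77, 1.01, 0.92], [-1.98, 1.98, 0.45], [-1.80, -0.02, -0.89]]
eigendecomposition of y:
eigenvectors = [[0.25+0.00j,-0.06+0.55j,(-0.06-0.55j)],[0.95+0.00j,-0.07+0.33j,-0.07-0.33j],[-0.20+0.00j,(-0.76+0j),(-0.76-0j)]]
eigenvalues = [(1.37+0j), (-1.03+1.32j), (-1.03-1.32j)]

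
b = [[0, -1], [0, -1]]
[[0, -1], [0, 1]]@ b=[[0, 1], [0, -1]]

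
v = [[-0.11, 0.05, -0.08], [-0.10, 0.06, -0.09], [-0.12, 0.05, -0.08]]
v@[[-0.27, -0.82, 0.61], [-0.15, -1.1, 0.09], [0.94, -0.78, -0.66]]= [[-0.05,  0.10,  -0.01], [-0.07,  0.09,  0.00], [-0.05,  0.11,  -0.02]]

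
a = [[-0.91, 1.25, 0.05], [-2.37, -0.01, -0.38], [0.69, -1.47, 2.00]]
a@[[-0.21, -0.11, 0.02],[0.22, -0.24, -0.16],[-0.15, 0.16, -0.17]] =[[0.46, -0.19, -0.23], [0.55, 0.20, 0.02], [-0.77, 0.60, -0.09]]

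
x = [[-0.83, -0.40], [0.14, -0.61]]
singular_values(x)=[0.94, 0.6]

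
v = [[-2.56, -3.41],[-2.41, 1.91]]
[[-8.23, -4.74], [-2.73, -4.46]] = v@[[1.91, 1.85], [0.98, -0.00]]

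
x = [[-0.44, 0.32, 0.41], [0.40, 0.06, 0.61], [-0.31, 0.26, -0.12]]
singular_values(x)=[0.79, 0.74, 0.13]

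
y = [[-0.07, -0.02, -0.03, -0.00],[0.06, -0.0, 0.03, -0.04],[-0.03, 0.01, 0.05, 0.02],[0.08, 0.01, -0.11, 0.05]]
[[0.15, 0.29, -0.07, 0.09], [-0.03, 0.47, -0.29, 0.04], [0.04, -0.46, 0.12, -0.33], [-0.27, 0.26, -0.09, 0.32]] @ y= [[0.02, -0.0, -0.01, -0.01], [0.04, -0.00, -0.0, -0.02], [-0.06, -0.00, 0.03, 0.00], [0.06, 0.01, -0.02, 0.00]]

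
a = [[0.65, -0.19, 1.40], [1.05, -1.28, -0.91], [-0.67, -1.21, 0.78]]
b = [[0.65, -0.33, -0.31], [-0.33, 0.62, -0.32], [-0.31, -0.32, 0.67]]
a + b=[[1.3, -0.52, 1.09], [0.72, -0.66, -1.23], [-0.98, -1.53, 1.45]]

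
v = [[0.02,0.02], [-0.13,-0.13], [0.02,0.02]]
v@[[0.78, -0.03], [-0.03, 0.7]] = [[0.02, 0.01], [-0.1, -0.09], [0.02, 0.01]]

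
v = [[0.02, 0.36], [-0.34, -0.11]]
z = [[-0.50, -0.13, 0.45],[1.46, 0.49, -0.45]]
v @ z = [[0.52, 0.17, -0.15],[0.01, -0.01, -0.1]]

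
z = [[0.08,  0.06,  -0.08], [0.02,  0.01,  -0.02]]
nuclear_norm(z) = 0.14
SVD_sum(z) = [[0.08,  0.06,  -0.08], [0.02,  0.01,  -0.02]] + [[-0.0, 0.00, 0.0], [0.0, -0.00, -0.0]]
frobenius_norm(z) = 0.13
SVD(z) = [[-0.97, -0.23], [-0.23, 0.97]] @ diag([0.13145905473078945, 0.004303130173175868]) @ [[-0.63,-0.46,0.63], [0.33,-0.89,-0.33]]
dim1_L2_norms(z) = [0.13, 0.03]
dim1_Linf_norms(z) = [0.08, 0.02]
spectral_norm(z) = 0.13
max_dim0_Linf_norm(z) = 0.08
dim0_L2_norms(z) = [0.08, 0.06, 0.08]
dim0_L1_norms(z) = [0.1, 0.07, 0.1]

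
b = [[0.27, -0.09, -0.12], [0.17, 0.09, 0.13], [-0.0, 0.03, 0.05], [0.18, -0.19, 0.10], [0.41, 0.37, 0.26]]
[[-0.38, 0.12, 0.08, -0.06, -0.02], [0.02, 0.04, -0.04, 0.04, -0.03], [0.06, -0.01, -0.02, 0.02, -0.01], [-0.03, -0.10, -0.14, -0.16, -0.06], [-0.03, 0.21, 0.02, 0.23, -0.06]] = b@[[-0.85, 0.37, 0.11, -0.03, -0.11], [-0.01, 0.57, 0.44, 0.76, 0.11], [1.24, -0.58, -0.74, -0.15, -0.2]]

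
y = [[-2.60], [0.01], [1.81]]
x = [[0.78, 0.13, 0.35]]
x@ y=[[-1.39]]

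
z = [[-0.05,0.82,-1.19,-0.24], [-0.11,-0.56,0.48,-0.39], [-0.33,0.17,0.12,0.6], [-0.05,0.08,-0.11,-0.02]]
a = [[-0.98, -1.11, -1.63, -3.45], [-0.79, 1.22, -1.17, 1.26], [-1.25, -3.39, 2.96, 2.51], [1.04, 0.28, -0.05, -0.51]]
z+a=[[-1.03,  -0.29,  -2.82,  -3.69], [-0.9,  0.66,  -0.69,  0.87], [-1.58,  -3.22,  3.08,  3.11], [0.99,  0.36,  -0.16,  -0.53]]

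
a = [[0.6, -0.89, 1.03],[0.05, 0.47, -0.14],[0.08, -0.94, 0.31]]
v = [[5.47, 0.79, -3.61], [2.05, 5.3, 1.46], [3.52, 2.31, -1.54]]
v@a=[[3.03, -1.1, 4.40], [1.61, -0.71, 1.82], [2.1, -0.6, 2.82]]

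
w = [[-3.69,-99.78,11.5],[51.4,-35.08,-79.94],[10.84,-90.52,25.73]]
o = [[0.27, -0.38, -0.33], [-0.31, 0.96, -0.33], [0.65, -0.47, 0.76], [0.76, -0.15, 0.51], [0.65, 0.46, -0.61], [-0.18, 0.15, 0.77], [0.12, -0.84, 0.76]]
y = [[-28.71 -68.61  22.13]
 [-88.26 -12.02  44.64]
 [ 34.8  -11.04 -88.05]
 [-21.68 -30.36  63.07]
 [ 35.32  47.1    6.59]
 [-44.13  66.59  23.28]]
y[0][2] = 22.13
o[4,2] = -0.609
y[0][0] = -28.71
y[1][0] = -88.26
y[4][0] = 35.32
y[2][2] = -88.05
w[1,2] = -79.94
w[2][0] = 10.84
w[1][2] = -79.94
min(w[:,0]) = -3.69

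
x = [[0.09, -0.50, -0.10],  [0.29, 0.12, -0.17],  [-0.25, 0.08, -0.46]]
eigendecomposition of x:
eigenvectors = [[0.74+0.00j, 0.74-0.00j, 0.27+0.00j], [-0.02-0.62j, -0.02+0.62j, 0.13+0.00j], [-0.25+0.09j, (-0.25-0.09j), 0.95+0.00j]]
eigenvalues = [(0.13+0.41j), (0.13-0.41j), (-0.52+0j)]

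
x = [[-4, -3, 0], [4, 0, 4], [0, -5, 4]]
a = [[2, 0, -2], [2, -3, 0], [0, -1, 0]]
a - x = [[6, 3, -2], [-2, -3, -4], [0, 4, -4]]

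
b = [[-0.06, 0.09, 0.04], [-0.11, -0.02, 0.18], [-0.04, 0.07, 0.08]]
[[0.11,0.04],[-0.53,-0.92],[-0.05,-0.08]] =b @ [[-0.19, 3.03], [2.37, 3.76], [-2.82, -2.82]]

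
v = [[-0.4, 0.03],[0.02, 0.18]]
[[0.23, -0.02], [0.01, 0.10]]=v @ [[-0.56, 0.09], [0.1, 0.57]]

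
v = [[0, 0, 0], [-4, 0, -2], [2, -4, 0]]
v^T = [[0, -4, 2], [0, 0, -4], [0, -2, 0]]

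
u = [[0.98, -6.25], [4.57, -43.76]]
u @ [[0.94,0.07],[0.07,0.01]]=[[0.48, 0.01], [1.23, -0.12]]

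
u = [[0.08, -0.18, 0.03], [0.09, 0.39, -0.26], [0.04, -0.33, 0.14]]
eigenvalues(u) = [0.02, 0.03, 0.56]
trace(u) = 0.61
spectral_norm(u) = 0.61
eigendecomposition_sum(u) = [[-0.2, 0.06, 0.17], [-0.10, 0.03, 0.09], [-0.22, 0.06, 0.19]] + [[0.30, -0.07, -0.24], [0.14, -0.03, -0.11], [0.30, -0.07, -0.24]] + [[-0.02, -0.17, 0.1], [0.05, 0.39, -0.24], [-0.04, -0.32, 0.19]]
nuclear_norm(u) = 0.76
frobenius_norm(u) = 0.63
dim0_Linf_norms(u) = [0.09, 0.39, 0.26]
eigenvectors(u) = [[-0.64, -0.67, 0.31], [-0.33, -0.31, -0.74], [-0.69, -0.67, 0.60]]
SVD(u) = [[0.28,0.70,-0.65], [-0.77,0.57,0.29], [0.58,0.42,0.70]] @ diag([0.6128047569188529, 0.14852786036169838, 0.0031312288325031487]) @ [[-0.04, -0.88, 0.47], [0.84, -0.28, -0.46], [0.54, 0.38, 0.75]]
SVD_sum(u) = [[-0.01,-0.15,0.08], [0.02,0.41,-0.22], [-0.01,-0.31,0.17]] + [[0.09, -0.03, -0.05], [0.07, -0.02, -0.04], [0.05, -0.02, -0.03]] + [[-0.00,-0.00,-0.00], [0.00,0.00,0.00], [0.00,0.0,0.00]]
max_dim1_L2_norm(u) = 0.48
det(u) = 0.00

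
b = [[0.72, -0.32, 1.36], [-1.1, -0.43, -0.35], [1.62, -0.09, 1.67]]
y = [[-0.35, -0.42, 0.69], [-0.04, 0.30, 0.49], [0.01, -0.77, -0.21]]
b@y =[[-0.23, -1.45, 0.05], [0.4, 0.60, -0.90], [-0.55, -1.99, 0.72]]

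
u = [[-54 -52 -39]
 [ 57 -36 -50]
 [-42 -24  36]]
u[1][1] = -36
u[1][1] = -36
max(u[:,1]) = -24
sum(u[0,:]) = -145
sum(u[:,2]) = -53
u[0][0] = -54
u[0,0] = -54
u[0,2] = -39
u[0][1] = -52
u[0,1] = -52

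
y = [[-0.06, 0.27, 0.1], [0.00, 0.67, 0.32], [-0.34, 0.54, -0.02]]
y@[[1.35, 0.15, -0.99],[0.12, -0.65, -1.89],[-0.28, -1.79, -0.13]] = [[-0.08, -0.36, -0.46], [-0.01, -1.01, -1.31], [-0.39, -0.37, -0.68]]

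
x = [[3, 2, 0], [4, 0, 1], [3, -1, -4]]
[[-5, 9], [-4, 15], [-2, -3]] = x @ [[-1, 3], [-1, 0], [0, 3]]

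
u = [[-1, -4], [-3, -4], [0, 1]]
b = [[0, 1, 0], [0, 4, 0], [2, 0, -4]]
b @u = [[-3, -4], [-12, -16], [-2, -12]]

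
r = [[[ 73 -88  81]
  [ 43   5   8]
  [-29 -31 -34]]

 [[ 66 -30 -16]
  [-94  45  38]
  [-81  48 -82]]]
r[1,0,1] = -30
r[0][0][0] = 73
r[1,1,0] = -94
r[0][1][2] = 8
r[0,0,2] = 81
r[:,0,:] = [[73, -88, 81], [66, -30, -16]]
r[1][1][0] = -94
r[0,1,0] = 43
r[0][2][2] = -34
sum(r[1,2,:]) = -115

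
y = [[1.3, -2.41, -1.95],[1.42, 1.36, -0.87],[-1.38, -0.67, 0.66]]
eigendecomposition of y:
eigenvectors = [[(0.05-0.55j),0.05+0.55j,(0.65+0j)], [-0.68+0.00j,-0.68-0.00j,-0.15+0.00j], [(0.47+0.13j),0.47-0.13j,0.75+0.00j]]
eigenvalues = [(1.86+1.3j), (1.86-1.3j), (-0.4+0j)]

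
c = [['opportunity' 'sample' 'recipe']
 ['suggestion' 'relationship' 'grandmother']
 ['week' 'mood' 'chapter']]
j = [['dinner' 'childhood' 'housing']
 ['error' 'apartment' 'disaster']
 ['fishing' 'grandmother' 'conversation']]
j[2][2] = 'conversation'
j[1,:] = ['error', 'apartment', 'disaster']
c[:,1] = ['sample', 'relationship', 'mood']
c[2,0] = 'week'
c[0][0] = 'opportunity'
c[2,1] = 'mood'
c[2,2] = 'chapter'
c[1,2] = 'grandmother'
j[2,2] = 'conversation'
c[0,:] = ['opportunity', 'sample', 'recipe']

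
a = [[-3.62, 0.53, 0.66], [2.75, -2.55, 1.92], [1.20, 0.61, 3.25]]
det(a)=33.851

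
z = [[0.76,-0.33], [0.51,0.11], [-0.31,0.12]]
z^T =[[0.76, 0.51, -0.31], [-0.33, 0.11, 0.12]]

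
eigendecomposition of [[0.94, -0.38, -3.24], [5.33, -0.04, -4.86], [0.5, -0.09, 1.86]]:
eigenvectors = [[-0.14-0.27j, -0.14+0.27j, -0.19+0.00j], [-0.95+0.00j, (-0.95-0j), (-0.97+0j)], [-0.05+0.03j, -0.05-0.03j, (0.16+0j)]]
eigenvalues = [(0.47+1.71j), (0.47-1.71j), (1.82+0j)]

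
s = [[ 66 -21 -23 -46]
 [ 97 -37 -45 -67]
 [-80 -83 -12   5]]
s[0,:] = [66, -21, -23, -46]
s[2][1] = -83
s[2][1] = -83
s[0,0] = 66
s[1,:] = [97, -37, -45, -67]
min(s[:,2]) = -45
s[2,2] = -12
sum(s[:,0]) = 83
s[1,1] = -37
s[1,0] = 97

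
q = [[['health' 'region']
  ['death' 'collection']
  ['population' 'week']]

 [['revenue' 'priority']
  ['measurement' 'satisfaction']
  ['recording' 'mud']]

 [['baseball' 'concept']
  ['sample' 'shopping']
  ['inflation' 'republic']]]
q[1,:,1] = ['priority', 'satisfaction', 'mud']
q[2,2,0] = 'inflation'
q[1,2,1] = 'mud'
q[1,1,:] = ['measurement', 'satisfaction']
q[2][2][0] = 'inflation'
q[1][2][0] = 'recording'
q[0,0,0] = 'health'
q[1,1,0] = 'measurement'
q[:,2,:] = [['population', 'week'], ['recording', 'mud'], ['inflation', 'republic']]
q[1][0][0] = 'revenue'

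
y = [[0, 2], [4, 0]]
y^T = [[0, 4], [2, 0]]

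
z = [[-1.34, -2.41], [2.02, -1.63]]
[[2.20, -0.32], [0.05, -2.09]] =z@[[-0.49, -0.64],[-0.64, 0.49]]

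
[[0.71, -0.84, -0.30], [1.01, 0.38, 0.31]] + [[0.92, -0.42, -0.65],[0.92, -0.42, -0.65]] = [[1.63, -1.26, -0.95], [1.93, -0.04, -0.34]]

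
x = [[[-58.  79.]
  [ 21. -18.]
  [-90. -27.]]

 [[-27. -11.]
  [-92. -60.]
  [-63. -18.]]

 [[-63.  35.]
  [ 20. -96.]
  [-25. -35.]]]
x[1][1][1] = -60.0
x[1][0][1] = -11.0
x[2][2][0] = -25.0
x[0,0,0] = -58.0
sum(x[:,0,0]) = -148.0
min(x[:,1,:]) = -96.0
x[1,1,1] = -60.0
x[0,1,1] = -18.0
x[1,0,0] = -27.0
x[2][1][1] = -96.0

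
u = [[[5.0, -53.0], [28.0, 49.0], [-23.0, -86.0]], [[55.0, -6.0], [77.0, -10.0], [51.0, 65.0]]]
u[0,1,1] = 49.0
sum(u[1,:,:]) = 232.0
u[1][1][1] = -10.0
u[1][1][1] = -10.0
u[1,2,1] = 65.0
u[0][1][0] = 28.0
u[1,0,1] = -6.0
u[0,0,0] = 5.0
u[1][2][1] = 65.0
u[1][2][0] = 51.0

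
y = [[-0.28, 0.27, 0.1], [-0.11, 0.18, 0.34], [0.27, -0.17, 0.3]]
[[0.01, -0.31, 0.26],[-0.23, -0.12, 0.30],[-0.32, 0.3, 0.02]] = y @ [[-0.63,  0.27,  -0.73], [-0.35,  -0.94,  -0.05], [-0.7,  0.23,  0.68]]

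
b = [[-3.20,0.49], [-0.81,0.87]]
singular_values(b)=[3.38, 0.71]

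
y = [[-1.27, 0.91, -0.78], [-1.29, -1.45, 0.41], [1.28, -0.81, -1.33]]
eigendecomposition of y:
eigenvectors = [[(0.22-0.53j), (0.22+0.53j), 0.27+0.00j], [0.39+0.38j, 0.39-0.38j, 0.59+0.00j], [(-0.62+0j), (-0.62-0j), 0.76+0.00j]]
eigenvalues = [(-1.27+1.59j), (-1.27-1.59j), (-1.5+0j)]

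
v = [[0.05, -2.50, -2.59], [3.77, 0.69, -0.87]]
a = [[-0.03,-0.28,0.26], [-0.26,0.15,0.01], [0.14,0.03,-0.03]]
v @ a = [[0.29, -0.47, 0.07], [-0.41, -0.98, 1.01]]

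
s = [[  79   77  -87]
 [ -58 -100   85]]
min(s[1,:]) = -100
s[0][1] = 77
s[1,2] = 85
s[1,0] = -58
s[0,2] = -87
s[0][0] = 79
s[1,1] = -100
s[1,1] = -100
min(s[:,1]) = -100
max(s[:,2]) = 85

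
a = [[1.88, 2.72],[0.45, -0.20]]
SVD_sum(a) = [[1.89, 2.71], [0.05, 0.08]] + [[-0.01, 0.01], [0.40, -0.28]]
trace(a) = 1.68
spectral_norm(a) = 3.31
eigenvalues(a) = [2.36, -0.68]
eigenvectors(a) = [[0.98, -0.73], [0.17, 0.69]]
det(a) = -1.60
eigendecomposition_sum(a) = [[1.99, 2.11],[0.35, 0.37]] + [[-0.11, 0.61], [0.10, -0.57]]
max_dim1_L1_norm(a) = 4.6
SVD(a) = [[-1.00, -0.03], [-0.03, 1.00]] @ diag([3.3077673247521124, 0.4837099598956544]) @ [[-0.57, -0.82], [0.82, -0.57]]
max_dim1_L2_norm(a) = 3.31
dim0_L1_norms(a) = [2.33, 2.92]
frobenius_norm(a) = 3.34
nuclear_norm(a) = 3.79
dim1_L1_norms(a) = [4.6, 0.65]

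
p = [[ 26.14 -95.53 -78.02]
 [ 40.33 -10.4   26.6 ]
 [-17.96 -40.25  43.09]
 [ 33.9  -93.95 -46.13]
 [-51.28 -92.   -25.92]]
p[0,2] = -78.02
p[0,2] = -78.02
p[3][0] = 33.9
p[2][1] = -40.25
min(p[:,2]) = -78.02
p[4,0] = -51.28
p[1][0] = 40.33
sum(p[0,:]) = -147.41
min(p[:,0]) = -51.28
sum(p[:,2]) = -80.38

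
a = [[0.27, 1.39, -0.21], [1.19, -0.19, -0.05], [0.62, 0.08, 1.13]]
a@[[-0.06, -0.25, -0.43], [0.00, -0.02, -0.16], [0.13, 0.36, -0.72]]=[[-0.04, -0.17, -0.19], [-0.08, -0.31, -0.45], [0.11, 0.25, -1.09]]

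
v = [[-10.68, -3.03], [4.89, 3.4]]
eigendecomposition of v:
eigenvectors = [[-0.94, 0.23], [0.35, -0.97]]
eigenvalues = [-9.53, 2.25]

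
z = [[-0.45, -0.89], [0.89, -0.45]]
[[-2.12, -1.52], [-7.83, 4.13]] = z @ [[-6.05, 4.38], [5.44, -0.51]]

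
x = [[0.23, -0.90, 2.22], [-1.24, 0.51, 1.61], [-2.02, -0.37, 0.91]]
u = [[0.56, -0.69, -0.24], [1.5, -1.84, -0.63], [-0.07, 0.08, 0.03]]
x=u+[[-0.33, -0.21, 2.46], [-2.74, 2.35, 2.24], [-1.95, -0.45, 0.88]]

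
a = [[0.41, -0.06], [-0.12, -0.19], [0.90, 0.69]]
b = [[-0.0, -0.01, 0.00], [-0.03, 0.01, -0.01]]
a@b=[[0.0, -0.0, 0.0], [0.01, -0.0, 0.0], [-0.02, -0.00, -0.01]]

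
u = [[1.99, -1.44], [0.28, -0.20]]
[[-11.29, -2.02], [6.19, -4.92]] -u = [[-13.28, -0.58], [5.91, -4.72]]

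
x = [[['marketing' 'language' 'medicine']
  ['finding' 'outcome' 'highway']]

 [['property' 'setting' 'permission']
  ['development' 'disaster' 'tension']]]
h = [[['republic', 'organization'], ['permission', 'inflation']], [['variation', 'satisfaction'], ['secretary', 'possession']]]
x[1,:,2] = ['permission', 'tension']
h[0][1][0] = 'permission'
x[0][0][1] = 'language'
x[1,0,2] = 'permission'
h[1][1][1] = 'possession'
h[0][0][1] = 'organization'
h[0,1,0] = 'permission'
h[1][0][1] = 'satisfaction'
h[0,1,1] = 'inflation'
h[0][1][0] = 'permission'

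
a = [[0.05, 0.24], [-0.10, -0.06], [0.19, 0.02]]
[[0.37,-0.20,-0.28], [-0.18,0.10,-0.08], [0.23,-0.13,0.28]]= a @ [[1.06, -0.63, 1.65], [1.31, -0.69, -1.49]]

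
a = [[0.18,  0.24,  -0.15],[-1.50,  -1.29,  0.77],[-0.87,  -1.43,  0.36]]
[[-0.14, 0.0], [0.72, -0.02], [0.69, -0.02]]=a@[[0.06,-0.00], [-0.44,0.01], [0.31,-0.01]]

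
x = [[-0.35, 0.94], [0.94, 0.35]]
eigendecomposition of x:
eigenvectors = [[-0.82, -0.57], [0.57, -0.82]]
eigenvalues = [-1.0, 1.0]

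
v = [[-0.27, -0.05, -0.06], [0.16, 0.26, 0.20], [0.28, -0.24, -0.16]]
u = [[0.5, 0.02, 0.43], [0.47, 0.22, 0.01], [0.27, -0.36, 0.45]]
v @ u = [[-0.17, 0.01, -0.14], [0.26, -0.01, 0.16], [-0.02, 0.01, 0.05]]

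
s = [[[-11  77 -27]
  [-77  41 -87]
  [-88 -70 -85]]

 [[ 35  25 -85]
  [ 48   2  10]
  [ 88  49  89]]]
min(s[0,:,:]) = -88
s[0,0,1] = 77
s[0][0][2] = -27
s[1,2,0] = 88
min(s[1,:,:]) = -85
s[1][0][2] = -85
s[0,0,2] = -27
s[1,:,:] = [[35, 25, -85], [48, 2, 10], [88, 49, 89]]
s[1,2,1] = 49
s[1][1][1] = 2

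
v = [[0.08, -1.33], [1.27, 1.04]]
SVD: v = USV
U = [[-0.58, 0.82], [0.82, 0.58]]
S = [1.9, 0.93]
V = [[0.52, 0.85],[0.85, -0.52]]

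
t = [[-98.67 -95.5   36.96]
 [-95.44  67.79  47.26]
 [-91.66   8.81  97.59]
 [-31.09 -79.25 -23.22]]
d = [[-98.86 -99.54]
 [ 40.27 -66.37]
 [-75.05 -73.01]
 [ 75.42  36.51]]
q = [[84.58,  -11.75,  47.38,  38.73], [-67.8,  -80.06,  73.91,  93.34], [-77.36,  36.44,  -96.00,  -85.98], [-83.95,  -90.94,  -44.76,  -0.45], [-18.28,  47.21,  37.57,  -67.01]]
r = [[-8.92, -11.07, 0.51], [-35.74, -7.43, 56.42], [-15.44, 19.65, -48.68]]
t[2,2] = 97.59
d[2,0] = -75.05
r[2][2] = -48.68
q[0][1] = -11.75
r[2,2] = -48.68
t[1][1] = 67.79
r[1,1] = -7.43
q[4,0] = -18.28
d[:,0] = [-98.86, 40.27, -75.05, 75.42]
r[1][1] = -7.43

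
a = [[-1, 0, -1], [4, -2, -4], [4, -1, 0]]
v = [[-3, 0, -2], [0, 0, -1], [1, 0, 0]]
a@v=[[2, 0, 2], [-16, 0, -6], [-12, 0, -7]]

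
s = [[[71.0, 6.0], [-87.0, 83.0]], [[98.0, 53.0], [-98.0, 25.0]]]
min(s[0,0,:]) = 6.0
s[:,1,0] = [-87.0, -98.0]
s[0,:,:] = [[71.0, 6.0], [-87.0, 83.0]]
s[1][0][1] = 53.0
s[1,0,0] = 98.0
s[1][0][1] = 53.0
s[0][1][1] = 83.0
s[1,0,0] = 98.0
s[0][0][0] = 71.0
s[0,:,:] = [[71.0, 6.0], [-87.0, 83.0]]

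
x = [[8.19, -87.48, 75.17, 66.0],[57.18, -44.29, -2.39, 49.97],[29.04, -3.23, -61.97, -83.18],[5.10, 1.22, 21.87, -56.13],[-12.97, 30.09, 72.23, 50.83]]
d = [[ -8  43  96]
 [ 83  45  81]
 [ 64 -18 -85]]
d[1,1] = 45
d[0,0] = -8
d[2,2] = -85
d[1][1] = 45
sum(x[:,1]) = -103.69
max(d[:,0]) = 83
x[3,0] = 5.1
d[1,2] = 81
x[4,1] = 30.09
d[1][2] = 81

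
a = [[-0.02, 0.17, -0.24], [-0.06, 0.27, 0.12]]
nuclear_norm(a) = 0.59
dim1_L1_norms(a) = [0.43, 0.45]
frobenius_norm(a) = 0.42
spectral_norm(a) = 0.33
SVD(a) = [[-0.67, -0.74], [-0.74, 0.67]] @ diag([0.32758047134590107, 0.2655014779484236]) @ [[0.18, -0.96, 0.22], [-0.09, 0.2, 0.97]]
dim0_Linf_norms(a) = [0.06, 0.27, 0.24]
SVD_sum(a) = [[-0.04, 0.21, -0.05], [-0.04, 0.23, -0.05]] + [[0.02, -0.04, -0.19], [-0.02, 0.04, 0.17]]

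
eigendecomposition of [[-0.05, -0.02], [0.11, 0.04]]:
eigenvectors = [[(0.38-0.11j), (0.38+0.11j)], [(-0.92+0j), -0.92-0.00j]]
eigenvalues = [(-0+0.01j), (-0-0.01j)]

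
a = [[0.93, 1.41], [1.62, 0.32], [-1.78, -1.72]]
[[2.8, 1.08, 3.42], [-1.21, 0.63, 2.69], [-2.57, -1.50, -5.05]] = a @[[-1.31, 0.27, 1.36],[2.85, 0.59, 1.53]]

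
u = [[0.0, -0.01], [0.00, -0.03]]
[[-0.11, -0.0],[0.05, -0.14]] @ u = [[0.00, 0.00], [0.00, 0.00]]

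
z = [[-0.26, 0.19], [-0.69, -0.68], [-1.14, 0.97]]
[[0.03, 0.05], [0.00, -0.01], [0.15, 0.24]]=z@[[-0.07, -0.11], [0.07, 0.12]]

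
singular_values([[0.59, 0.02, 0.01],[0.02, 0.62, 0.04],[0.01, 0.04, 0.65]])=[0.68, 0.6, 0.58]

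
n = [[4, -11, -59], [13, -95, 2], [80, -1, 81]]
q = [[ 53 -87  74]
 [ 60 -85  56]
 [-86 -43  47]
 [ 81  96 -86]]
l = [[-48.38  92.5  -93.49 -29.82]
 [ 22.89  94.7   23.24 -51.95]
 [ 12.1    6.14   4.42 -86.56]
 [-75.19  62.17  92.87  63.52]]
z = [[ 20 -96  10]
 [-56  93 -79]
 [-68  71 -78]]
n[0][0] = 4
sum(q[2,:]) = -82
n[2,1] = -1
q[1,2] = 56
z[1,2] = -79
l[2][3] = -86.56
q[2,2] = 47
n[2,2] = 81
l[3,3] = 63.52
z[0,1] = -96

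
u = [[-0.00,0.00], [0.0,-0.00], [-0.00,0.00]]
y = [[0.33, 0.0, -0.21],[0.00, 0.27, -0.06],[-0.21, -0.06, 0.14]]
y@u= [[0.0, 0.00],[0.0, 0.00],[0.0, 0.0]]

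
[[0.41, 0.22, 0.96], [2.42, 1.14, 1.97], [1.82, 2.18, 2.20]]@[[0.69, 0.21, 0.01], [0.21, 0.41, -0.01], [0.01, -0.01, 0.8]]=[[0.34, 0.17, 0.77], [1.93, 0.96, 1.59], [1.74, 1.25, 1.76]]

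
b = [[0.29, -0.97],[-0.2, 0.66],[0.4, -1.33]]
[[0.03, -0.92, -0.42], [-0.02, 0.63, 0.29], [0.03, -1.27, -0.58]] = b@[[-0.58, -0.21, -0.98], [-0.20, 0.89, 0.14]]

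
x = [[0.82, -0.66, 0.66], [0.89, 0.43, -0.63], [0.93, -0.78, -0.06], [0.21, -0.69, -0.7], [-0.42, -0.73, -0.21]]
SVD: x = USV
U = [[-0.57, -0.17, 0.59], [-0.26, 0.8, -0.27], [-0.69, -0.02, -0.01], [-0.36, -0.14, -0.66], [-0.08, -0.56, -0.39]]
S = [1.77, 1.3, 1.15]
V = [[-0.78,0.62,0.05], [0.58,0.75,-0.3], [0.23,0.21,0.95]]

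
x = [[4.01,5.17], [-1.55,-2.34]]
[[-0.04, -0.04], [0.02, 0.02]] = x @ [[-0.01, -0.01], [-0.0, -0.00]]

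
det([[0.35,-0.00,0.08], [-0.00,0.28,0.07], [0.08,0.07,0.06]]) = 0.002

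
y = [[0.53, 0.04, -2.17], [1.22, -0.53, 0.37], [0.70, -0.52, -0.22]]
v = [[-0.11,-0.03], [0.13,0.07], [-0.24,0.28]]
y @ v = [[0.47, -0.62], [-0.29, 0.03], [-0.09, -0.12]]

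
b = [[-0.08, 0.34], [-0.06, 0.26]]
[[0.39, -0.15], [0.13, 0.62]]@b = [[-0.02, 0.09], [-0.05, 0.21]]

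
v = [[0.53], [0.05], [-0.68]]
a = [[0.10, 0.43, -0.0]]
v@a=[[0.05,0.23,0.00], [0.01,0.02,0.00], [-0.07,-0.29,0.0]]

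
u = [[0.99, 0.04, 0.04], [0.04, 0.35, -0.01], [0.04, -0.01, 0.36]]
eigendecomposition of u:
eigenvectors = [[1.00,0.09,-0.02], [0.06,-0.83,-0.56], [0.06,-0.56,0.83]]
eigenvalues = [0.99, 0.34, 0.37]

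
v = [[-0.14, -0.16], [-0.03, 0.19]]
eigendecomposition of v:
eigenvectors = [[-1.00, 0.42], [-0.09, -0.91]]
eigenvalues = [-0.15, 0.2]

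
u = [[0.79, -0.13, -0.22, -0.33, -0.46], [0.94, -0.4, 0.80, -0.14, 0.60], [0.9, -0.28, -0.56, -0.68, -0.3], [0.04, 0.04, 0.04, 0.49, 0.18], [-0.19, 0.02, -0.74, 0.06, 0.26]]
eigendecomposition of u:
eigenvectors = [[-0.02+0.13j, (-0.02-0.13j), -0.60+0.00j, (0.23+0j), (-0.56+0j)], [(0.87+0j), (0.87-0j), -0.41+0.00j, (0.92+0j), -0.32+0.00j], [0.07+0.36j, 0.07-0.36j, (-0.41+0j), (0.02+0j), 0.01+0.00j], [0.03-0.05j, 0.03+0.05j, (0.08+0j), (-0.2+0j), (-0.73+0j)], [(-0.17+0.24j), -0.17-0.24j, (0.55+0j), (0.25+0j), 0.23+0.00j]]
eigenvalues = [(-0.48+0.65j), (-0.48-0.65j), (1.02+0j), (0.04+0j), (0.48+0j)]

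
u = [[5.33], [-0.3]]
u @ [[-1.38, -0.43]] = [[-7.36,-2.29], [0.41,0.13]]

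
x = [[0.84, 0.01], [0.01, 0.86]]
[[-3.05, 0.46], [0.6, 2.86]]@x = [[-2.56,0.37], [0.53,2.47]]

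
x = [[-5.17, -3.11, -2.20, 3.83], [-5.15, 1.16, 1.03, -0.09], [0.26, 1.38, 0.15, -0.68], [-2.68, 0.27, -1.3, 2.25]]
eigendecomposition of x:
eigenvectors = [[-0.78+0.00j, -0.12+0.00j, -0.14-0.09j, (-0.14+0.09j)], [-0.58+0.00j, 0.11+0.00j, (0.76+0j), (0.76-0j)], [0.14+0.00j, -0.83+0.00j, 0.29-0.02j, 0.29+0.02j], [-0.21+0.00j, (-0.53+0j), 0.52-0.20j, (0.52+0.2j)]]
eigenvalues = [(-6.05+0j), (-0.44+0j), (2.44+0.57j), (2.44-0.57j)]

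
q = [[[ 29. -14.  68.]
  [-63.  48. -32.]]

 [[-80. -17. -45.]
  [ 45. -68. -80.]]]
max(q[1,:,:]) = 45.0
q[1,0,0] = -80.0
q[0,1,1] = 48.0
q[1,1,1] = -68.0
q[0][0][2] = 68.0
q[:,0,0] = [29.0, -80.0]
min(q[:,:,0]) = -80.0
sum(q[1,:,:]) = -245.0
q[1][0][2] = -45.0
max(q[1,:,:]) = 45.0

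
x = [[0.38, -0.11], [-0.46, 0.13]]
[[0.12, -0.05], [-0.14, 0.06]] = x @ [[0.31, 0.01], [0.01, 0.53]]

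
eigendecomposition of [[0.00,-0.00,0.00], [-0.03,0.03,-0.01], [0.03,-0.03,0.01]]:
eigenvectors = [[0.00, 0.0, 0.00], [-0.32, -0.71, -0.32], [-0.95, 0.71, -0.95]]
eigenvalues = [0.0, 0.04, 0.0]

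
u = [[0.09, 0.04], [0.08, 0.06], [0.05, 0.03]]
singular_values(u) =[0.15, 0.02]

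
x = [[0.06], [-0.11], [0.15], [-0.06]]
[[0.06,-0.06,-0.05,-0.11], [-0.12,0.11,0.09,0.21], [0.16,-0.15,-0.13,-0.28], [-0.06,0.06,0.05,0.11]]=x@[[1.08, -1.03, -0.86, -1.90]]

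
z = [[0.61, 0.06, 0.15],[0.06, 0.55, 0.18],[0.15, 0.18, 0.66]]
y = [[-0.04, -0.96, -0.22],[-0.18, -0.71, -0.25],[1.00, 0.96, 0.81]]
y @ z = [[-0.12,-0.57,-0.32], [-0.19,-0.45,-0.32], [0.79,0.73,0.86]]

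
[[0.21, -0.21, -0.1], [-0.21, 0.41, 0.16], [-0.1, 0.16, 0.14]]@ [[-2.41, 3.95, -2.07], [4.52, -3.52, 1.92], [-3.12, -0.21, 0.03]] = [[-1.14, 1.59, -0.84],[1.86, -2.31, 1.23],[0.53, -0.99, 0.52]]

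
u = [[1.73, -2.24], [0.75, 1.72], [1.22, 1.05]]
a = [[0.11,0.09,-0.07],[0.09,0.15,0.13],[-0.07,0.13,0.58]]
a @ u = [[0.17, -0.17],  [0.43, 0.19],  [0.68, 0.99]]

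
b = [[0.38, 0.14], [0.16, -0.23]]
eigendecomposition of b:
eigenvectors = [[0.97, -0.21], [0.24, 0.98]]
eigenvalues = [0.41, -0.26]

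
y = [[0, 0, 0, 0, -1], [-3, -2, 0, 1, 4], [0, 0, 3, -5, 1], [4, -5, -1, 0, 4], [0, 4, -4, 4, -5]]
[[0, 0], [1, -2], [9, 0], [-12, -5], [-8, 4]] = y @ [[-1, 0], [1, 1], [3, 0], [0, 0], [0, 0]]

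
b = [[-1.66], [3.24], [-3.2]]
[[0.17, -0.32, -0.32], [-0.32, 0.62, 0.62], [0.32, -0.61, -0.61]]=b @ [[-0.10,0.19,0.19]]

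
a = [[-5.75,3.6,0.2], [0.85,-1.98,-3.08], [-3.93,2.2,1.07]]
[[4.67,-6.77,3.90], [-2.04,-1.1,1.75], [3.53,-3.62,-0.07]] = a @ [[-0.73, 0.89, 1.05], [0.11, -0.51, 2.88], [0.39, 0.93, -2.13]]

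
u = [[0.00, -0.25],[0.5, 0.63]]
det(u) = 0.125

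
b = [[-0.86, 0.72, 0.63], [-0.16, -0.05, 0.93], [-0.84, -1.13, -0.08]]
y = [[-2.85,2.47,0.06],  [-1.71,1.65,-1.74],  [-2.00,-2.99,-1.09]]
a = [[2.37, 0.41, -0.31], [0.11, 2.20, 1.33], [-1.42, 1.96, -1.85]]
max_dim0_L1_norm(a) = 4.57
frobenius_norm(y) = 6.09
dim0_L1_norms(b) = [1.86, 1.9, 1.64]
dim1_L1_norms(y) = [5.38, 5.1, 6.08]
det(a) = -17.55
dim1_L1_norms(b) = [2.21, 1.14, 2.05]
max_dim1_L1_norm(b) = 2.21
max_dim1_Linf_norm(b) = 1.13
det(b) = -1.39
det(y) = 24.45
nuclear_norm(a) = 7.94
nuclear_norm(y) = 9.75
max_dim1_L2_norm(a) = 3.05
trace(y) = -2.29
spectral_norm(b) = 1.45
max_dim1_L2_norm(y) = 3.77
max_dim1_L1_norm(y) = 6.08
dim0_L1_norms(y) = [6.56, 7.11, 2.89]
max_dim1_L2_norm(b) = 1.41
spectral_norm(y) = 4.57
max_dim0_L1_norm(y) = 7.11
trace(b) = -0.99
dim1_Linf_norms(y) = [2.85, 1.74, 2.99]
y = b @ a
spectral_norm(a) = 3.26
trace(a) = 2.72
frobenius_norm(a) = 4.67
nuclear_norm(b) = 3.54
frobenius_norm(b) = 2.13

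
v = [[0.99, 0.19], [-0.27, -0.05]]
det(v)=0.002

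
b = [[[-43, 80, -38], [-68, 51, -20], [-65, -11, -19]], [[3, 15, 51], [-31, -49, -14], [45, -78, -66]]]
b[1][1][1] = -49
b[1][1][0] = -31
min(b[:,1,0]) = -68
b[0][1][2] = -20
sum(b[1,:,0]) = 17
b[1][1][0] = -31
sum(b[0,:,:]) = -133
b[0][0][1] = 80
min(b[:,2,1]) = -78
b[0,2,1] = -11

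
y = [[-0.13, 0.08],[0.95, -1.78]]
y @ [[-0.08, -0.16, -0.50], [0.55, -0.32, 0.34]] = [[0.05, -0.0, 0.09], [-1.06, 0.42, -1.08]]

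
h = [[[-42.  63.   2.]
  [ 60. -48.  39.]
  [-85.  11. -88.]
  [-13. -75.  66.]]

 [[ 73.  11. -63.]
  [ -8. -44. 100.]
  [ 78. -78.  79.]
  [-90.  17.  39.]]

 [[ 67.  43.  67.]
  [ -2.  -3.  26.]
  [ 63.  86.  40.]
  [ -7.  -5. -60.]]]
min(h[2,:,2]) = -60.0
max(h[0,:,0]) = 60.0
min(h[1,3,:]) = -90.0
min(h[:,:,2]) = -88.0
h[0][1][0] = 60.0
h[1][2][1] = -78.0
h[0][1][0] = 60.0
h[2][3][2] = -60.0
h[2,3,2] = -60.0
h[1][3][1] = 17.0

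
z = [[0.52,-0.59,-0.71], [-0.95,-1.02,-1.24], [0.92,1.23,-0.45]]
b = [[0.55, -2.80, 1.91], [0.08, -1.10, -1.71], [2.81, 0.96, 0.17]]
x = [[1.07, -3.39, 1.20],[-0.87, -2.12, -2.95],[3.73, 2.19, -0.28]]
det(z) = 2.12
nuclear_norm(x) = 11.55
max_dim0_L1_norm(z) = 2.84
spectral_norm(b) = 3.46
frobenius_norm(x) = 6.84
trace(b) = -0.38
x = z + b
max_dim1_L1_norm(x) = 6.2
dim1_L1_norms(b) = [5.26, 2.89, 3.94]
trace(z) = -0.95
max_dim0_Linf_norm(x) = 3.73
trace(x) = -1.33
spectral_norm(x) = 5.07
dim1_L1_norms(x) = [5.66, 5.94, 6.2]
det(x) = 52.88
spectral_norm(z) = 2.19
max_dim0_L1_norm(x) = 7.7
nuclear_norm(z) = 4.26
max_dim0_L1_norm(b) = 4.86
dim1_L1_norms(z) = [1.82, 3.21, 2.6]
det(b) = 20.34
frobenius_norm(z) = 2.68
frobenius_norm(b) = 4.98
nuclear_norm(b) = 8.42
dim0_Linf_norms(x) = [3.73, 3.39, 2.95]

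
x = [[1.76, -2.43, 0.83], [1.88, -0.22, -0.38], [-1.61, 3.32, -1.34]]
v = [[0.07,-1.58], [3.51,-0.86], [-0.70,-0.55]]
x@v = [[-8.99, -1.15],[-0.37, -2.57],[12.48, 0.43]]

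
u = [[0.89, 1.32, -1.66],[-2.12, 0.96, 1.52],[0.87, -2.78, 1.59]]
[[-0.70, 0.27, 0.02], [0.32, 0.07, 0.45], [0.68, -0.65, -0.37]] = u @ [[-0.28, -0.22, -0.04], [-0.32, 0.01, 0.19], [0.02, -0.27, 0.12]]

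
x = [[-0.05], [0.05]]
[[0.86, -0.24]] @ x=[[-0.06]]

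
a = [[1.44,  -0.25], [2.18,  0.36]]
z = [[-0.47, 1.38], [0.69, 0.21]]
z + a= [[0.97, 1.13], [2.87, 0.57]]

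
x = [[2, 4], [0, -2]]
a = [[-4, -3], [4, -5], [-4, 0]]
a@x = [[-8, -10], [8, 26], [-8, -16]]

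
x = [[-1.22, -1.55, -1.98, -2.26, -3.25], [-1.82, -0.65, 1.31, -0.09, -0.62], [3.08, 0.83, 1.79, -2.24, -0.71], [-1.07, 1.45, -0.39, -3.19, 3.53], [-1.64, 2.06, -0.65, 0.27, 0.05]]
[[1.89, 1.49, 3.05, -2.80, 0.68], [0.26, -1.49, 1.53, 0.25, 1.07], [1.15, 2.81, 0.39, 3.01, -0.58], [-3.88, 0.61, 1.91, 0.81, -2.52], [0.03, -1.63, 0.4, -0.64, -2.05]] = x @ [[0.18, 0.73, -0.56, 0.34, 0.00], [0.19, -0.23, -0.09, 0.25, -0.92], [0.11, -0.3, 0.17, 0.87, 0.32], [0.19, -0.56, -0.76, -0.15, 0.21], [-0.94, -0.05, -0.26, 0.19, -0.11]]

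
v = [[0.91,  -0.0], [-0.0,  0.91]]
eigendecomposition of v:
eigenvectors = [[1.0, 0.00], [0.0, 1.00]]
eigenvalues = [0.91, 0.91]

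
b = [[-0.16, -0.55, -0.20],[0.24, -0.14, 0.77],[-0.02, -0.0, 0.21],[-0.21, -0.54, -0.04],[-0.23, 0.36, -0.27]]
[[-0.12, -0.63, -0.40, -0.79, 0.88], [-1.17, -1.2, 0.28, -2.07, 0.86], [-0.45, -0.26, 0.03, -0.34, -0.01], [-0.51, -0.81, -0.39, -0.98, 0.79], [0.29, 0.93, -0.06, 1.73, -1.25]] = b @[[1.72, -0.05, 0.68, -1.50, 1.86], [0.43, 1.62, 0.44, 2.52, -2.19], [-1.98, -1.25, 0.23, -1.76, 0.14]]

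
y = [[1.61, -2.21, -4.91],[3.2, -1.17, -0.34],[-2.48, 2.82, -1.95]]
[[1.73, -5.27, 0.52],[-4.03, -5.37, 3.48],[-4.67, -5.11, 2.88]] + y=[[3.34, -7.48, -4.39], [-0.83, -6.54, 3.14], [-7.15, -2.29, 0.93]]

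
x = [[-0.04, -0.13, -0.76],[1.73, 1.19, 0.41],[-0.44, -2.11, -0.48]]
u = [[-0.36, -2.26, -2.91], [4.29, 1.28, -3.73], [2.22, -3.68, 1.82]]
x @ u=[[-2.23, 2.72, -0.78], [5.39, -3.9, -8.73], [-9.96, 0.06, 8.28]]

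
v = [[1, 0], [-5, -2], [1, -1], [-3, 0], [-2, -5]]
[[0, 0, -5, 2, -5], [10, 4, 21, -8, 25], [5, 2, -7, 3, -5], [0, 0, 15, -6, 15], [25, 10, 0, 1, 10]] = v @ [[0, 0, -5, 2, -5], [-5, -2, 2, -1, 0]]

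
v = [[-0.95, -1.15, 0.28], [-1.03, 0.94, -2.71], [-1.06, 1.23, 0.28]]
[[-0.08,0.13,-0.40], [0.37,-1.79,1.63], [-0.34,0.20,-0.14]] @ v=[[0.37, -0.28, -0.49], [-0.24, -0.10, 5.41], [0.27, 0.41, -0.68]]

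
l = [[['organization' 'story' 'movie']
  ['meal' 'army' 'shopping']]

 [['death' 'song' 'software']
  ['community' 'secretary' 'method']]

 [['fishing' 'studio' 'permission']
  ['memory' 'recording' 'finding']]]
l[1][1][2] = 'method'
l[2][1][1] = 'recording'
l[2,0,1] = 'studio'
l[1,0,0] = 'death'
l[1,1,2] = 'method'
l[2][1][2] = 'finding'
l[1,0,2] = 'software'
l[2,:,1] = ['studio', 'recording']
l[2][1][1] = 'recording'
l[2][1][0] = 'memory'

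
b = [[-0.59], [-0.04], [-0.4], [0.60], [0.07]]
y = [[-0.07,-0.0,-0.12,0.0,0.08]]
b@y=[[0.04, 0.00, 0.07, 0.00, -0.05], [0.0, 0.0, 0.0, 0.0, -0.00], [0.03, 0.0, 0.05, 0.00, -0.03], [-0.04, 0.0, -0.07, 0.0, 0.05], [-0.0, 0.0, -0.01, 0.0, 0.01]]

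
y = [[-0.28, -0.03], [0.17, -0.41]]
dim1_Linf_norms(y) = [0.28, 0.41]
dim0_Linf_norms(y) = [0.28, 0.41]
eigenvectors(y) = [[(0.35+0.16j), 0.35-0.16j], [0.92+0.00j, (0.92-0j)]]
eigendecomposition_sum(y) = [[(-0.14+0.39j), (-0.02-0.17j)], [(0.09+0.99j), (-0.2-0.36j)]] + [[-0.14-0.39j, -0.01+0.17j],  [0.08-0.99j, (-0.2+0.36j)]]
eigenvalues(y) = [(-0.34+0.03j), (-0.34-0.03j)]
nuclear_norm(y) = 0.72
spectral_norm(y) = 0.45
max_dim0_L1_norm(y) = 0.45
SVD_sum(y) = [[-0.06,0.1], [0.23,-0.37]] + [[-0.22, -0.13], [-0.06, -0.04]]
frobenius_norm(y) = 0.53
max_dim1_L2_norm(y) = 0.44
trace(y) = -0.69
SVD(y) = [[-0.27, 0.96], [0.96, 0.27]] @ diag([0.4547253669859502, 0.2636756352405222]) @ [[0.52, -0.85], [-0.85, -0.52]]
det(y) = 0.12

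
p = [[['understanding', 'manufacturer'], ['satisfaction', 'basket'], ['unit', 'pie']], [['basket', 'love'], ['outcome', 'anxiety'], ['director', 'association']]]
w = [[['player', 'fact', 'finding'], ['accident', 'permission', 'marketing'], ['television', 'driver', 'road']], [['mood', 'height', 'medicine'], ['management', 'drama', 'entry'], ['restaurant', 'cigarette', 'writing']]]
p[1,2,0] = 'director'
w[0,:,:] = [['player', 'fact', 'finding'], ['accident', 'permission', 'marketing'], ['television', 'driver', 'road']]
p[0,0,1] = 'manufacturer'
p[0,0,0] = 'understanding'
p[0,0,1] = 'manufacturer'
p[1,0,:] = ['basket', 'love']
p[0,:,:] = [['understanding', 'manufacturer'], ['satisfaction', 'basket'], ['unit', 'pie']]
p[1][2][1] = 'association'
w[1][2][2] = 'writing'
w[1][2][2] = 'writing'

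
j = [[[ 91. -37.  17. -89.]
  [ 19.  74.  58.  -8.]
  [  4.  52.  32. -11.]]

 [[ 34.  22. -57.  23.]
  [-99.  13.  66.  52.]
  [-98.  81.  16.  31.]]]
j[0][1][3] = -8.0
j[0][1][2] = 58.0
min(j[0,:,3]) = -89.0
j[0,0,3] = -89.0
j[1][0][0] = 34.0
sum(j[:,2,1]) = 133.0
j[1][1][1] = 13.0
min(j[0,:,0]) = 4.0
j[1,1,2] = 66.0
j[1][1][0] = -99.0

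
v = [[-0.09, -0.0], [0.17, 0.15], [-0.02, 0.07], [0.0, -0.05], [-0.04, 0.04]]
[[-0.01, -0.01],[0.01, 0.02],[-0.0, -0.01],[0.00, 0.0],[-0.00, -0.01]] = v @ [[0.07, 0.16], [-0.01, -0.08]]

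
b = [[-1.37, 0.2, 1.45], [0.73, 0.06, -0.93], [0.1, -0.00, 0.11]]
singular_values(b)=[2.32, 0.2, 0.11]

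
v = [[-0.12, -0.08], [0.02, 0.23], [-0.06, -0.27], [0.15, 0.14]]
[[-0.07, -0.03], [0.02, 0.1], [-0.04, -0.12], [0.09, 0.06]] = v @ [[0.57, -0.01], [0.02, 0.44]]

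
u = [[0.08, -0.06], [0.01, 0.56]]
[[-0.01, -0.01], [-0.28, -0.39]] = u@ [[-0.50, -0.69], [-0.49, -0.68]]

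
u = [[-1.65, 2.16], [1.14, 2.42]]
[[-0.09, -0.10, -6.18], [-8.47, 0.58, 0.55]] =u@[[-2.80, 0.23, 2.5], [-2.18, 0.13, -0.95]]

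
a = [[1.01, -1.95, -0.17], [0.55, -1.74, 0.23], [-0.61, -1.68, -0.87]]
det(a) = 1.597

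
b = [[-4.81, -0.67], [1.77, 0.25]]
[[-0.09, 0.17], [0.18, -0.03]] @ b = [[0.73, 0.10], [-0.92, -0.13]]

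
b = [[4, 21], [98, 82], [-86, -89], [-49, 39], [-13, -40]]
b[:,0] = [4, 98, -86, -49, -13]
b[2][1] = -89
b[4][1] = -40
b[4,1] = -40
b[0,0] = 4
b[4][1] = -40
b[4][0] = -13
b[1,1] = 82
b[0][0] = 4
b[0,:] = [4, 21]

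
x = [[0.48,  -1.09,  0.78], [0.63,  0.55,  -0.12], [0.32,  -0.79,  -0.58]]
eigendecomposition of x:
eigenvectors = [[(-0.34+0j),0.79+0.00j,(0.79-0j)], [(0.22+0j),(0.05-0.53j),0.05+0.53j], [0.91+0.00j,0.27+0.15j,0.27-0.15j]]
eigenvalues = [(-0.89+0j), (0.67+0.87j), (0.67-0.87j)]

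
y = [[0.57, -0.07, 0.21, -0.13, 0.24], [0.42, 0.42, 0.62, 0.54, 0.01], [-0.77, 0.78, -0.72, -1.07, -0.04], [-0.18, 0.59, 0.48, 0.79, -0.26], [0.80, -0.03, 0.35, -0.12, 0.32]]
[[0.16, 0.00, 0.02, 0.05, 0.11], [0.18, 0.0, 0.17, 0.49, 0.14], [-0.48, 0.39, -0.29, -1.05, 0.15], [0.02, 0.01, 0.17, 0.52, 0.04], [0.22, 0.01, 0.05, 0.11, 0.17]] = y@[[0.27, -0.1, 0.03, 0.16, 0.04], [-0.10, 0.26, -0.03, -0.09, 0.30], [0.03, -0.03, 0.19, 0.10, -0.09], [0.16, -0.09, 0.10, 0.73, 0.09], [0.04, 0.3, -0.09, 0.09, 0.59]]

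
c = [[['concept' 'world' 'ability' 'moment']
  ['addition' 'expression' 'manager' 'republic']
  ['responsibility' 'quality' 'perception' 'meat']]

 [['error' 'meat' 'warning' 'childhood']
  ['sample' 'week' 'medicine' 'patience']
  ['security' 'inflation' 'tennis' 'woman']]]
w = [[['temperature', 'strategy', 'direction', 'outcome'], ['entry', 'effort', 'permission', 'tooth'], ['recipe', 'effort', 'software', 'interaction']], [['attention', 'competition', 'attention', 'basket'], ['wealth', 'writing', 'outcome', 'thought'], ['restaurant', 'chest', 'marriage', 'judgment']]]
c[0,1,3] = 'republic'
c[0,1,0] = 'addition'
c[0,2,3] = 'meat'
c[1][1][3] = 'patience'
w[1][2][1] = 'chest'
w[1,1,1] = 'writing'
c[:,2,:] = [['responsibility', 'quality', 'perception', 'meat'], ['security', 'inflation', 'tennis', 'woman']]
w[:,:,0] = [['temperature', 'entry', 'recipe'], ['attention', 'wealth', 'restaurant']]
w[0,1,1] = 'effort'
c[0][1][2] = 'manager'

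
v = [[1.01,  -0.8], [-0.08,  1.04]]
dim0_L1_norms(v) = [1.09, 1.84]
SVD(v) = [[-0.81, 0.59], [0.59, 0.81]] @ diag([1.5266372164017323, 0.6461260012545313]) @ [[-0.56,0.83], [0.83,0.56]]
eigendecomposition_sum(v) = [[0.41, 1.22], [0.12, 0.36]] + [[0.6, -2.02], [-0.2, 0.68]]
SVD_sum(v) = [[0.69, -1.02],[-0.51, 0.75]] + [[0.32, 0.22], [0.43, 0.29]]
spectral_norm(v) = 1.53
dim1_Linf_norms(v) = [1.01, 1.04]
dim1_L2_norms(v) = [1.29, 1.04]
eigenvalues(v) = [0.77, 1.28]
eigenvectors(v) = [[-0.96, 0.95], [-0.29, -0.32]]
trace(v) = 2.05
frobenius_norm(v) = 1.66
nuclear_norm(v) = 2.17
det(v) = 0.99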